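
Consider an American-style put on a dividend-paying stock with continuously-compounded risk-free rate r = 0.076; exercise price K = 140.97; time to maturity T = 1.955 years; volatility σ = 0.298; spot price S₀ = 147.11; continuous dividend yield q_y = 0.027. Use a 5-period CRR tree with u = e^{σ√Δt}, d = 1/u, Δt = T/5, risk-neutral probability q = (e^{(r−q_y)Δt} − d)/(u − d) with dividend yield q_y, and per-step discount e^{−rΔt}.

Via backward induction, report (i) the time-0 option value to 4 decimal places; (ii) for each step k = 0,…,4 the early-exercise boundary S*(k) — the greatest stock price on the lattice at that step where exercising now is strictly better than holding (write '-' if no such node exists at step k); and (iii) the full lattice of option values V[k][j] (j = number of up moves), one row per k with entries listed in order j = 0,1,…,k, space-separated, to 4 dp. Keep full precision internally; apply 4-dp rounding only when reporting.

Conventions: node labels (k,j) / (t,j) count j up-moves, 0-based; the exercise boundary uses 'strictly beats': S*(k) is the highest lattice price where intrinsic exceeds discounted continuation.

Δt=0.39100  u=1.20483  d=0.82999  q=0.50515  discount=0.97072
step 5 (expiry): payoffs max(K−S,0) = 83.0256 56.8569 18.8699 0.0000 0.0000 0.0000
step 4: (k=4,j=0): S=69.8132, K−S=71.1568, hold=67.7625 ⇒ V=71.1568 exercise | (k=4,j=1): S=101.3421, K−S=39.6279, hold=36.5647 ⇒ V=39.6279 exercise | (k=4,j=2): S=147.1100, K−S=0.0000, hold=9.0643 ⇒ V=9.0643 continue | (k=4,j=3): S=213.5475, K−S=0.0000, hold=0.0000 ⇒ V=0.0000 continue | (k=4,j=4): S=309.9894, K−S=0.0000, hold=0.0000 ⇒ V=0.0000 continue  boundary S*=101.3421
step 3: (k=3,j=0): S=84.1131, K−S=56.8569, hold=53.6128 ⇒ V=56.8569 exercise | (k=3,j=1): S=122.1001, K−S=18.8699, hold=23.4803 ⇒ V=23.4803 continue | (k=3,j=2): S=177.2427, K−S=0.0000, hold=4.3541 ⇒ V=4.3541 continue | (k=3,j=3): S=257.2887, K−S=0.0000, hold=0.0000 ⇒ V=0.0000 continue  boundary S*=84.1131
step 2: (k=2,j=0): S=101.3421, K−S=39.6279, hold=38.8255 ⇒ V=39.6279 exercise | (k=2,j=1): S=147.1100, K−S=0.0000, hold=13.4140 ⇒ V=13.4140 continue | (k=2,j=2): S=213.5475, K−S=0.0000, hold=2.0915 ⇒ V=2.0915 continue  boundary S*=101.3421
step 1: (k=1,j=0): S=122.1001, K−S=18.8699, hold=25.6133 ⇒ V=25.6133 continue | (k=1,j=1): S=177.2427, K−S=0.0000, hold=7.4691 ⇒ V=7.4691 continue  boundary S*=-
step 0: (k=0,j=0): S=147.1100, K−S=0.0000, hold=15.9661 ⇒ V=15.9661 continue  boundary S*=-

price = 15.9661
boundary = - - 101.3421 84.1131 101.3421
tree:
15.9661
25.6133 7.4691
39.6279 13.4140 2.0915
56.8569 23.4803 4.3541 0.0000
71.1568 39.6279 9.0643 0.0000 0.0000
83.0256 56.8569 18.8699 0.0000 0.0000 0.0000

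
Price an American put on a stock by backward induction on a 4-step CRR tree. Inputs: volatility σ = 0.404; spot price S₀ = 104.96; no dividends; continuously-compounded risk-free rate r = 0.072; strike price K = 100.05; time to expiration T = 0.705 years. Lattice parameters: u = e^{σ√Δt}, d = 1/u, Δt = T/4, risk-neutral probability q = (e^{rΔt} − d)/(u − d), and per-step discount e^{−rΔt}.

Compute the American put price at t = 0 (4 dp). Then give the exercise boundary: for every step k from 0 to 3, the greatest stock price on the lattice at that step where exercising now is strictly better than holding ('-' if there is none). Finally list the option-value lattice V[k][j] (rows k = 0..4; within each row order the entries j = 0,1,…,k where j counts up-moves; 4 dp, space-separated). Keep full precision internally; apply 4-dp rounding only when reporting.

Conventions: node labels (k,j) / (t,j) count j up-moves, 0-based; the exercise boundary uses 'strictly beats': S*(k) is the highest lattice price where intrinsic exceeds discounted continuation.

price = 9.3444
boundary = - - 74.7660 63.1022
tree:
9.3444
15.6748 3.1315
25.2840 6.2823 0.0000
36.9478 12.6032 0.0000 0.0000
46.7920 25.2840 0.0000 0.0000 0.0000

Δt=0.17625  u=1.18484  d=0.84400  q=0.49517  discount=0.98739
step 4 (expiry): payoffs max(K−S,0) = 46.7920 25.2840 0.0000 0.0000 0.0000
step 3: (k=3,j=0): S=63.1022, K−S=36.9478, hold=35.6862 ⇒ V=36.9478 exercise | (k=3,j=1): S=88.5858, K−S=11.4642, hold=12.6032 ⇒ V=12.6032 continue | (k=3,j=2): S=124.3608, K−S=0.0000, hold=0.0000 ⇒ V=0.0000 continue | (k=3,j=3): S=174.5834, K−S=0.0000, hold=0.0000 ⇒ V=0.0000 continue  boundary S*=63.1022
step 2: (k=2,j=0): S=74.7660, K−S=25.2840, hold=24.5792 ⇒ V=25.2840 exercise | (k=2,j=1): S=104.9600, K−S=0.0000, hold=6.2823 ⇒ V=6.2823 continue | (k=2,j=2): S=147.3477, K−S=0.0000, hold=0.0000 ⇒ V=0.0000 continue  boundary S*=74.7660
step 1: (k=1,j=0): S=88.5858, K−S=11.4642, hold=15.6748 ⇒ V=15.6748 continue | (k=1,j=1): S=124.3608, K−S=0.0000, hold=3.1315 ⇒ V=3.1315 continue  boundary S*=-
step 0: (k=0,j=0): S=104.9600, K−S=0.0000, hold=9.3444 ⇒ V=9.3444 continue  boundary S*=-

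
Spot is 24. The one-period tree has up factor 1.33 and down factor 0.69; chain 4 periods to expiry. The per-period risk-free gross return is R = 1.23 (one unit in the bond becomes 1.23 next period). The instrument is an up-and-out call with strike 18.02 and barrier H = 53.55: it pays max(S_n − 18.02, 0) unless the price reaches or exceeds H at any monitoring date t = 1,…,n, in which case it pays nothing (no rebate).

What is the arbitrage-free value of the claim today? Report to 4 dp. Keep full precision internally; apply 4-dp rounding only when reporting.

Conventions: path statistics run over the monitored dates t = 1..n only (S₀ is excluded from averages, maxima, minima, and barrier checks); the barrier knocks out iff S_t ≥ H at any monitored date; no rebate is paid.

No-arbitrage gives p* = (R−d)/(u−d) = 0.8438: enumerate every path, weight its payoff by its p*-probability, and discount by R^4.
Enumerate all 2^4 = 16 price paths (U = up ×1.33, D = down ×0.69); each path with k up-moves has probability p*^k·(1−p*)^(4−k).
DDDD: M=16.5600, payoff=0.0000, prob=0.000596
UDDD: M=31.9200, payoff=0.0000, prob=0.003219
DUDD: M=22.0248, payoff=0.0000, prob=0.003219
UUDD: M=42.4536, payoff=2.1922, prob=0.017381
DDUD: M=16.5600, payoff=0.0000, prob=0.003219
UDUD: M=31.9200, payoff=2.1922, prob=0.017381
DUUD: M=29.2930, payoff=2.1922, prob=0.017381
UUUD: M=56.4633, payoff=0.0000, prob=0.093856
DDDU: M=16.5600, payoff=0.0000, prob=0.003219
UDDU: M=31.9200, payoff=2.1922, prob=0.017381
DUDU: M=22.0248, payoff=2.1922, prob=0.017381
UUDU: M=42.4536, payoff=20.9397, prob=0.093856
DDUU: M=20.2122, payoff=2.1922, prob=0.017381
UDUU: M=38.9597, payoff=20.9397, prob=0.093856
DUUU: M=38.9597, payoff=20.9397, prob=0.093856
UUUU: M=75.0962, payoff=0.0000, prob=0.506822
Price = Σ prob·payoff / R^4 = 6.124539 / 2.288866 = 2.6758

price = 2.6758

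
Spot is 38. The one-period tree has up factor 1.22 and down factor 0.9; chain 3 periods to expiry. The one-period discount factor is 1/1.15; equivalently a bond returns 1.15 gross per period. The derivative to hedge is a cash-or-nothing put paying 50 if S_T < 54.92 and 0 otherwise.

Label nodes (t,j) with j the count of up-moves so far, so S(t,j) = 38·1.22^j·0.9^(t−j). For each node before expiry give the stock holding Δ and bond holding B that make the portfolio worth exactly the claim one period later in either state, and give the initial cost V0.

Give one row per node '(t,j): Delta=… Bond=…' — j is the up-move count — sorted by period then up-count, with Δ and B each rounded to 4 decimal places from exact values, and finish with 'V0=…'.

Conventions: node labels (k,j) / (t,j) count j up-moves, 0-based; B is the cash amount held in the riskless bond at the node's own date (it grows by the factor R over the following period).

Under the risk-neutral measure, an up-move has probability p* = (R−d)/(u−d) = 0.7812 and values discount at R = 1.15.
Payoffs at expiry: V(3,0)=50.0000, V(3,1)=50.0000, V(3,2)=50.0000, V(3,3)=0.0000
  t=2,j=0: stock 30.7800 → up 37.5516 (V=50.0000), down 27.7020 (V=50.0000). Price 43.4783; hedge Δ=0.0000, bond B=43.4783.
  t=2,j=1: stock 41.7240 → up 50.9033 (V=50.0000), down 37.5516 (V=50.0000). Price 43.4783; hedge Δ=0.0000, bond B=43.4783.
  t=2,j=2: stock 56.5592 → up 69.0022 (V=0.0000), down 50.9033 (V=50.0000). Price 9.5109; hedge Δ=-2.7626, bond B=165.7609.
  t=1,j=0: stock 34.2000 → up 41.7240 (V=43.4783), down 30.7800 (V=43.4783). Price 37.8072; hedge Δ=0.0000, bond B=37.8072.
  t=1,j=1: stock 46.3600 → up 56.5592 (V=9.5109), down 41.7240 (V=43.4783). Price 14.7315; hedge Δ=-2.2896, bond B=120.8796.
  t=0,j=0: stock 38.0000 → up 46.3600 (V=14.7315), down 34.2000 (V=37.8072). Price 17.1994; hedge Δ=-1.8977, bond B=89.3109.
Check: Δ(0,0)·S0 + B(0,0) = 17.1994 = V0.

(0,0): Delta=-1.8977 Bond=89.3109
(1,0): Delta=0.0000 Bond=37.8072
(1,1): Delta=-2.2896 Bond=120.8796
(2,0): Delta=0.0000 Bond=43.4783
(2,1): Delta=0.0000 Bond=43.4783
(2,2): Delta=-2.7626 Bond=165.7609
V0=17.1994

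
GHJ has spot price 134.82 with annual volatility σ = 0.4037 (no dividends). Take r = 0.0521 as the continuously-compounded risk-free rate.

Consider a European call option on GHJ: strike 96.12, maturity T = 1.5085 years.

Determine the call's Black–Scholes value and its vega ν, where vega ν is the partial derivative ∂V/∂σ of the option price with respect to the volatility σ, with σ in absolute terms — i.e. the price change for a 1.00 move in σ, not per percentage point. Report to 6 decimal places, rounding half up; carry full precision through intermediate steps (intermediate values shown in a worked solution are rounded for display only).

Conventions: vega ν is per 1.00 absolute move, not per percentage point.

σ√T = 0.4037·√1.5085 = 0.495828
d₁ = (ln(S/K) + (r+σ²/2)T) / (σ√T) = (ln(134.82/96.12) + (0.0521+0.4037²/2)·1.5085) / 0.495828 = (0.338343 + 0.201516) / 0.495828 = 1.088802
d₂ = d₁ − σ√T = 1.088802 − 0.495828 = 0.592973
e^{−rT} = 0.924416
N(d₁) = 0.861879,  N(d₂) = 0.723401
Call price V = S·N(d₁) − K·e^{−rT}·N(d₂) = 116.198576 − 64.277674 = 51.920902
φ(d₁) = (1/√(2π))·e^{−d₁²/2} = 0.220538
ν = S·φ(d₁)·√T = 36.518360

price = 51.920902
ν = 36.518360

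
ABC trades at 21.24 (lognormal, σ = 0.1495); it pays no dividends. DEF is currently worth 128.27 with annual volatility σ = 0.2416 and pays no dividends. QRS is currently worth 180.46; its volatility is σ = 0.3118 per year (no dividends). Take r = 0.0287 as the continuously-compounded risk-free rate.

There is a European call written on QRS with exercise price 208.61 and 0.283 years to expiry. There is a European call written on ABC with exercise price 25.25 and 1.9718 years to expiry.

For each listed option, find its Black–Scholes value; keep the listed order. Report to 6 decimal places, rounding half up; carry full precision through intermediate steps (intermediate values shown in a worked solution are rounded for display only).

price(QRS call K=208.61) = 3.678847
price(ABC call K=25.25) = 0.855649

[QRS call K=208.61]
σ√T = 0.3118·√0.283 = 0.165871
d₁ = (ln(S/K) + (r+σ²/2)T) / (σ√T) = (ln(180.46/208.61) + (0.0287+0.3118²/2)·0.283) / 0.165871 = (-0.144957 + 0.021879) / 0.165871 = -0.742017
d₂ = d₁ − σ√T = -0.742017 − 0.165871 = -0.907887
e^{−rT} = 0.991911
N(d₁) = 0.229039,  N(d₂) = 0.181969
price = S·N(d₁) − K·e^{−rT}·N(d₂) = 41.332314 − 37.653467 = 3.678847
[ABC call K=25.25]
σ√T = 0.1495·√1.9718 = 0.209929
d₁ = (ln(S/K) + (r+σ²/2)T) / (σ√T) = (ln(21.24/25.25) + (0.0287+0.1495²/2)·1.9718) / 0.209929 = (-0.172940 + 0.078626) / 0.209929 = -0.449267
d₂ = d₁ − σ√T = -0.449267 − 0.209929 = -0.659196
e^{−rT} = 0.944981
N(d₁) = 0.326620,  N(d₂) = 0.254885
price = S·N(d₁) − K·e^{−rT}·N(d₂) = 6.937400 − 6.081750 = 0.855649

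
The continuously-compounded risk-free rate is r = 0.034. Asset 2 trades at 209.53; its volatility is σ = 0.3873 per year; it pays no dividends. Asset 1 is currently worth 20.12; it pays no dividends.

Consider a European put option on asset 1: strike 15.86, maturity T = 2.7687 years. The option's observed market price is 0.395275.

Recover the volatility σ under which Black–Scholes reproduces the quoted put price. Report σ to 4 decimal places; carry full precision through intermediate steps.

At σ = 0.1886 the Black–Scholes value reproduces the quote:
σ√T = 0.1886·√2.7687 = 0.313819
d₁ = (ln(S/K) + (r+σ²/2)T) / (σ√T) = (ln(20.12/15.86) + (0.034+0.1886²/2)·2.7687) / 0.313819 = (0.237914 + 0.143377) / 0.313819 = 1.215002
d₂ = d₁ − σ√T = 1.215002 − 0.313819 = 0.901183
e^{−rT} = 0.910159
N(−d₁) = 0.112183,  N(−d₂) = 0.183745
V = K·e^{−rT}·N(−d₂) − S·N(−d₁) = 2.652389 − 2.257114 = 0.395275 (matching the quote); vega is positive throughout, so no other σ reproduces this price

sigma = 0.1886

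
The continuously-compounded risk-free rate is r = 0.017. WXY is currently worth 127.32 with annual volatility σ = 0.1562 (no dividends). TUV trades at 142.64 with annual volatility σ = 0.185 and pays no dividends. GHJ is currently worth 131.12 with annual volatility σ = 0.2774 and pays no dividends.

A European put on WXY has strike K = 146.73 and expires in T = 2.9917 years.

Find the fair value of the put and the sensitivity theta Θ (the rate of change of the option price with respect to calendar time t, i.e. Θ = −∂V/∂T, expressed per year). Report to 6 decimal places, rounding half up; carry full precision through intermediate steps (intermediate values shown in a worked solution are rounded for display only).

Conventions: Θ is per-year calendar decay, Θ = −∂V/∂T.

σ√T = 0.1562·√2.9917 = 0.270172
d₁ = (ln(S/K) + (r+σ²/2)T) / (σ√T) = (ln(127.32/146.73) + (0.017+0.1562²/2)·2.9917) / 0.270172 = (-0.141891 + 0.087355) / 0.270172 = -0.201854
d₂ = d₁ − σ√T = -0.201854 − 0.270172 = -0.472026
e^{−rT} = 0.950413
N(−d₁) = 0.579985,  N(−d₂) = 0.681546
Put price V = K·e^{−rT}·N(−d₂) − S·N(−d₁) = 95.044334 − 73.843634 = 21.200700
φ(d₁) = (1/√(2π))·e^{−d₁²/2} = 0.390897
Θ = −S·φ(d₁)·σ/(2√T) + r·K·e^{−rT}·N(−d₂) = −2.247248 + 1.615754 = -0.631495

price = 21.200700
Θ = -0.631495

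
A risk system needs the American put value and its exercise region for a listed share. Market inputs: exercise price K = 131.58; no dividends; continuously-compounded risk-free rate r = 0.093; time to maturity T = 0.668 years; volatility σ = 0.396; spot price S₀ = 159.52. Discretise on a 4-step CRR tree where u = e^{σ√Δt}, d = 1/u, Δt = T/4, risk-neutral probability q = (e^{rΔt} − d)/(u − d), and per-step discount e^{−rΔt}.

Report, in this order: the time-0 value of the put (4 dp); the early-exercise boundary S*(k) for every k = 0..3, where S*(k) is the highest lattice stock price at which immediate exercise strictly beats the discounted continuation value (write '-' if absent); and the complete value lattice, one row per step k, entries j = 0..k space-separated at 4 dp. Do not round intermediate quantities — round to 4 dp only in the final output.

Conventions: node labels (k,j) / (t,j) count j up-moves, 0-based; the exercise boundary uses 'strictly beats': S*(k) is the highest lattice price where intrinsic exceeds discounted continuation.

params: Δt=0.16700 u=1.17566 d=0.85059 q=0.50778 e^(-rΔt)=0.98459
t_4 payoffs: 48.0791 16.1674 0.0000 0.0000 0.0000
t_3: node(3,0) S=98.1685 payoff=33.4115 vs cont=31.3837 → 33.4115 [stop]  node(3,1) S=135.6857 payoff=0.0000 vs cont=7.8353 → 7.8353 [wait]  node(3,2) S=187.5409 payoff=0.0000 vs cont=0.0000 → 0.0000 [wait]  node(3,3) S=259.2138 payoff=0.0000 vs cont=0.0000 → 0.0000 [wait]  ⇒ S*(3)=98.1685
t_2: node(2,0) S=115.4126 payoff=16.1674 vs cont=20.1096 → 20.1096 [wait]  node(2,1) S=159.5200 payoff=0.0000 vs cont=3.7972 → 3.7972 [wait]  node(2,2) S=220.4840 payoff=0.0000 vs cont=0.0000 → 0.0000 [wait]  ⇒ S*(2)=-
t_1: node(1,0) S=135.6857 payoff=0.0000 vs cont=11.6442 → 11.6442 [wait]  node(1,1) S=187.5409 payoff=0.0000 vs cont=1.8403 → 1.8403 [wait]  ⇒ S*(1)=-
t_0: node(0,0) S=159.5200 payoff=0.0000 vs cont=6.5632 → 6.5632 [wait]  ⇒ S*(0)=-

price = 6.5632
boundary = - - - 98.1685
tree:
6.5632
11.6442 1.8403
20.1096 3.7972 0.0000
33.4115 7.8353 0.0000 0.0000
48.0791 16.1674 0.0000 0.0000 0.0000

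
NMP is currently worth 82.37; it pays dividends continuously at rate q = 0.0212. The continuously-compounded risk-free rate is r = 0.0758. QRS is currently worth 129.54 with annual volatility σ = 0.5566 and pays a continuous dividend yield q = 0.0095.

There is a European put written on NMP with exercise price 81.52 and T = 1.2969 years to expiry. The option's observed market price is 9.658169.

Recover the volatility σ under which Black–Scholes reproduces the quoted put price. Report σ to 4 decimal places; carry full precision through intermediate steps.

sigma = 0.3610

At σ = 0.3610 the Black–Scholes value reproduces the quote:
σ√T = 0.361·√1.2969 = 0.411112
d₁ = (ln(S/K) + (r−q+σ²/2)T) / (σ√T) = (ln(82.37/81.52) + (0.0758−0.0212+0.361²/2)·1.2969) / 0.411112 = (0.010373 + 0.155317) / 0.411112 = 0.403029
d₂ = d₁ − σ√T = 0.403029 − 0.411112 = -0.008083
e^{−rT} = 0.906372
e^{−qT} = 0.972880
N(−d₁) = 0.343463,  N(−d₂) = 0.503225
V = K·e^{−rT}·N(−d₂) − S·e^{−qT}·N(−d₁) = 37.181997 − 27.523828 = 9.658169 (the observed quote) — the price is monotone increasing in volatility, hence this σ is the only solution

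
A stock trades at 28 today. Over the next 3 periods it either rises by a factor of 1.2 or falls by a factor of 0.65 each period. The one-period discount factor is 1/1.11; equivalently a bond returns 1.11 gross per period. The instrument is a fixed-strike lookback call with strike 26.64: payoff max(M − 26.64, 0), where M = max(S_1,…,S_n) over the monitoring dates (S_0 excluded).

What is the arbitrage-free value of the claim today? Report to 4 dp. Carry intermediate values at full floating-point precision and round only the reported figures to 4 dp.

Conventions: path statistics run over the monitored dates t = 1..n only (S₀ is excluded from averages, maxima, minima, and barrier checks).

Under the martingale measure an up-move has probability p* = 0.8364; value the claim as the probability-weighted average of per-path payoffs, discounted 3 periods at R = 1.11.
Enumerate all 2^3 = 8 price paths (U = up ×1.2, D = down ×0.65); each path with k up-moves has probability p*^k·(1−p*)^(3−k).
DDD: M=18.2000, payoff=0.0000, prob=0.004382
UDD: M=33.6000, payoff=6.9600, prob=0.022395
DUD: M=21.8400, payoff=0.0000, prob=0.022395
UUD: M=40.3200, payoff=13.6800, prob=0.114464
DDU: M=18.2000, payoff=0.0000, prob=0.022395
UDU: M=33.6000, payoff=6.9600, prob=0.114464
DUU: M=26.2080, payoff=0.0000, prob=0.114464
UUU: M=48.3840, payoff=21.7440, prob=0.585040
Price = Σ prob·payoff / R^3 = 15.239520 / 1.367631 = 11.1430

price = 11.1430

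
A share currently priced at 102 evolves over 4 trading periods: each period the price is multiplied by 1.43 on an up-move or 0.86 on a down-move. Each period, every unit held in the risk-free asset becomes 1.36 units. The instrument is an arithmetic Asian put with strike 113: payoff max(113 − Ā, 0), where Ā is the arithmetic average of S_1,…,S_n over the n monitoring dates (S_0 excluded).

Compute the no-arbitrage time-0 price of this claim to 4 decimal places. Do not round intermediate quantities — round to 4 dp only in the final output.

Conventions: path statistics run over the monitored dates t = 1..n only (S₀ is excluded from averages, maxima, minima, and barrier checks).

Risk-neutral up-probability p* = (R−d)/(u−d) = (1.36−0.86)/(1.43−0.86) = 0.8772; the claim prices as the p*-weighted sum of path payoffs discounted by R^4.
Enumerate all 2^4 = 16 price paths (U = up ×1.43, D = down ×0.86); each path with k up-moves has probability p*^k·(1−p*)^(4−k).
DDDD: Ā=70.9579, payoff=42.0421, prob=0.000227
UDDD: Ā=117.9882, payoff=0.0000, prob=0.001625
DUDD: Ā=103.4532, payoff=9.5468, prob=0.001625
UUDD: Ā=172.0210, payoff=0.0000, prob=0.011605
DDUD: Ā=90.9531, payoff=22.0469, prob=0.001625
UDUD: Ā=151.2360, payoff=0.0000, prob=0.011605
DUUD: Ā=136.7010, payoff=0.0000, prob=0.011605
UUUD: Ā=227.3051, payoff=0.0000, prob=0.082891
DDDU: Ā=80.2030, payoff=32.7970, prob=0.001625
UDDU: Ā=133.3608, payoff=0.0000, prob=0.011605
DUDU: Ā=118.8258, payoff=0.0000, prob=0.011605
UUDU: Ā=197.5825, payoff=0.0000, prob=0.082891
DDUU: Ā=106.3257, payoff=6.6743, prob=0.011605
UDUU: Ā=176.7974, payoff=0.0000, prob=0.082891
DUUU: Ā=162.2624, payoff=0.0000, prob=0.082891
UUUU: Ā=269.8084, payoff=0.0000, prob=0.592080
Price = Σ prob·payoff / R^4 = 0.191630 / 3.421020 = 0.0560

price = 0.0560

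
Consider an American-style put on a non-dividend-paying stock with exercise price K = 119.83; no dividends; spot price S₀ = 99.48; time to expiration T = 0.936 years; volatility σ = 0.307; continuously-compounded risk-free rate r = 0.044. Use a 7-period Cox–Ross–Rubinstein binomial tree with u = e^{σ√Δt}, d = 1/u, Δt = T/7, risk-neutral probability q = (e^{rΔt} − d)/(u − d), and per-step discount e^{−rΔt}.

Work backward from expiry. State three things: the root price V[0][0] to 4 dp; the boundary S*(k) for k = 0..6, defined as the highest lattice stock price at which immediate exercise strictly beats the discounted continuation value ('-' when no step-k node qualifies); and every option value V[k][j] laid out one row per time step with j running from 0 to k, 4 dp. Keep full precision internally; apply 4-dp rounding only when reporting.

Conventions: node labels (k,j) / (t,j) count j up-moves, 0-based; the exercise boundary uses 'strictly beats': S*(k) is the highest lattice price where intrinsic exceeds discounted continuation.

price = 23.4012
boundary = - - 79.4744 88.9163 79.4744 88.9163 99.4800
tree:
23.4012
31.2708 15.7517
40.3556 22.4904 9.1506
48.7948 30.9137 14.2723 4.1002
56.3380 40.3556 21.4936 7.1675 1.0592
63.0801 48.7948 30.9137 12.2598 2.1232 0.0000
69.1063 56.3380 40.3556 20.3500 4.2560 0.0000 0.0000
74.4926 63.0801 48.7948 30.9137 8.5313 0.0000 0.0000 0.0000

Δt=0.13371, u=1.11880, d=0.89381, q=0.49819, disc=e^(-rΔt)=0.99413
k=7 terminal: V=max(K-S,0) → 74.4926 63.0801 48.7948 30.9137 8.5313 0.0000 0.0000 0.0000
k=6: j=0 S=50.7237 intr=69.1063 cont=68.4034 V=69.1063[EX]; j=1 S=63.4920 intr=56.3380 cont=55.6350 V=56.3380[EX]; j=2 S=79.4744 intr=40.3556 cont=39.6526 V=40.3556[EX]; j=3 S=99.4800 intr=20.3500 cont=19.6471 V=20.3500[EX]; j=4 S=124.5214 intr=0.0000 cont=4.2560 V=4.2560[hold]; j=5 S=155.8664 intr=0.0000 cont=0.0000 V=0.0000[hold]; j=6 S=195.1015 intr=0.0000 cont=0.0000 V=0.0000[hold]  S*(6)=99.4800
k=5: j=0 S=56.7499 intr=63.0801 cont=62.3772 V=63.0801[EX]; j=1 S=71.0352 intr=48.7948 cont=48.0919 V=48.7948[EX]; j=2 S=88.9163 intr=30.9137 cont=30.2107 V=30.9137[EX]; j=3 S=111.2987 intr=8.5313 cont=12.2598 V=12.2598[hold]; j=4 S=139.3151 intr=0.0000 cont=2.1232 V=2.1232[hold]; j=5 S=174.3840 intr=0.0000 cont=0.0000 V=0.0000[hold]  S*(5)=88.9163
k=4: j=0 S=63.4920 intr=56.3380 cont=55.6350 V=56.3380[EX]; j=1 S=79.4744 intr=40.3556 cont=39.6526 V=40.3556[EX]; j=2 S=99.4800 intr=20.3500 cont=21.4936 V=21.4936[hold]; j=3 S=124.5214 intr=0.0000 cont=7.1675 V=7.1675[hold]; j=4 S=155.8664 intr=0.0000 cont=1.0592 V=1.0592[hold]  S*(4)=79.4744
k=3: j=0 S=71.0352 intr=48.7948 cont=48.0919 V=48.7948[EX]; j=1 S=88.9163 intr=30.9137 cont=30.7771 V=30.9137[EX]; j=2 S=111.2987 intr=8.5313 cont=14.2723 V=14.2723[hold]; j=3 S=139.3151 intr=0.0000 cont=4.1002 V=4.1002[hold]  S*(3)=88.9163
k=2: j=0 S=79.4744 intr=40.3556 cont=39.6526 V=40.3556[EX]; j=1 S=99.4800 intr=20.3500 cont=22.4904 V=22.4904[hold]; j=2 S=124.5214 intr=0.0000 cont=9.1506 V=9.1506[hold]  S*(2)=79.4744
k=1: j=0 S=88.9163 intr=30.9137 cont=31.2708 V=31.2708[hold]; j=1 S=111.2987 intr=8.5313 cont=15.7517 V=15.7517[hold]  S*(1)=-
k=0: j=0 S=99.4800 intr=20.3500 cont=23.4012 V=23.4012[hold]  S*(0)=-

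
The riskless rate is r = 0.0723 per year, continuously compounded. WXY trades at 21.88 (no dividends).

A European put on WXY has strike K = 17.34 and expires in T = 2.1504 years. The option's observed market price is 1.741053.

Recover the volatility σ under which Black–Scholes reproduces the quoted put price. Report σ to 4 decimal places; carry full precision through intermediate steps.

At σ = 0.4205 the Black–Scholes value reproduces the quote:
σ√T = 0.4205·√2.1504 = 0.616631
d₁ = (ln(S/K) + (r+σ²/2)T) / (σ√T) = (ln(21.88/17.34) + (0.0723+0.4205²/2)·2.1504) / 0.616631 = (0.232557 + 0.345591) / 0.616631 = 0.937591
d₂ = d₁ − σ√T = 0.937591 − 0.616631 = 0.320960
e^{−rT} = 0.856009
N(−d₁) = 0.174227,  N(−d₂) = 0.374120
V = K·e^{−rT}·N(−d₂) − S·N(−d₁) = 5.553146 − 3.812094 = 1.741053 (matching the quote); vega is positive throughout, so no other σ reproduces this price

sigma = 0.4205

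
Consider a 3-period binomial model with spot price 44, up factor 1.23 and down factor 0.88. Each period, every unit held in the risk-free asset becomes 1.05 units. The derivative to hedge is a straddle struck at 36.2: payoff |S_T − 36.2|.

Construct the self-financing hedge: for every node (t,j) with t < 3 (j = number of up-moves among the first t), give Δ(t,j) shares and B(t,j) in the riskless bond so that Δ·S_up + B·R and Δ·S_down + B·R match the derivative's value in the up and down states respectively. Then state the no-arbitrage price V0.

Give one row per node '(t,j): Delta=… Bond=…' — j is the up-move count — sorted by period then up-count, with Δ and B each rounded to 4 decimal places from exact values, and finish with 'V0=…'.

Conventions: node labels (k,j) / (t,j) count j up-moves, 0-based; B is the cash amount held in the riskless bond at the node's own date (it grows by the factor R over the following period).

(0,0): Delta=0.8064 Bond=-21.2901
(1,0): Delta=0.5507 Bond=-12.4570
(1,1): Delta=1.0000 Bond=-32.8345
(2,0): Delta=-0.0423 Bond=7.1278
(2,1): Delta=1.0000 Bond=-34.4762
(2,2): Delta=1.0000 Bond=-34.4762
V0=14.1897

Arbitrage-free pricing uses the up-move probability p* = (R−d)/(u−d) = 0.4857, discounting each step at R = 1.05.
Payoffs at expiry: V(3,0)=6.2152, V(3,1)=5.7105, V(3,2)=22.3795, V(3,3)=45.6781
Node (2,0) S=34.0736: V=(p*·5.7105+(1−p*)·6.2152)/1.05=5.6858; Δ=(5.7105−6.2152)/(41.9105−29.9848)=-0.0423; B=V−Δ·S=7.1278
Node (2,1) S=47.6256: V=(p*·22.3795+(1−p*)·5.7105)/1.05=13.1494; Δ=(22.3795−5.7105)/(58.5795−41.9105)=1.0000; B=V−Δ·S=-34.4762
Node (2,2) S=66.5676: V=(p*·45.6781+(1−p*)·22.3795)/1.05=32.0914; Δ=(45.6781−22.3795)/(81.8781−58.5795)=1.0000; B=V−Δ·S=-34.4762
Node (1,0) S=38.7200: V=(p*·13.1494+(1−p*)·5.6858)/1.05=8.8676; Δ=(13.1494−5.6858)/(47.6256−34.0736)=0.5507; B=V−Δ·S=-12.4570
Node (1,1) S=54.1200: V=(p*·32.0914+(1−p*)·13.1494)/1.05=21.2855; Δ=(32.0914−13.1494)/(66.5676−47.6256)=1.0000; B=V−Δ·S=-32.8345
Node (0,0) S=44.0000: V=(p*·21.2855+(1−p*)·8.8676)/1.05=14.1897; Δ=(21.2855−8.8676)/(54.1200−38.7200)=0.8064; B=V−Δ·S=-21.2901
As a check, the time-0 holding Δ(0,0)·S0 + B(0,0) comes to 14.1897 — exactly V0.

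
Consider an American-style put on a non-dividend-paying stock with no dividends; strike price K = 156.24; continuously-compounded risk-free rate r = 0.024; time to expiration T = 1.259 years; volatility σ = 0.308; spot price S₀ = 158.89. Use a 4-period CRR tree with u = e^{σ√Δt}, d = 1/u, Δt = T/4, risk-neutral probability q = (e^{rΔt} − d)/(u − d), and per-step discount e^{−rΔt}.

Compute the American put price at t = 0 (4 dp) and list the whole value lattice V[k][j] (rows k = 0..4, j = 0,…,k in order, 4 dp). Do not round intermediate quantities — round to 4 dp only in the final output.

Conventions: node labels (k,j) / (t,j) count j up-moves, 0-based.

price = 17.4765
tree:
17.4765
28.2146 6.0614
43.7775 11.7165 0.0000
61.6242 22.6477 0.0000 0.0000
76.6389 43.7775 0.0000 0.0000 0.0000

params: Δt=0.31475 u=1.18862 d=0.84131 q=0.47874 e^(-rΔt)=0.99247
t_4 payoffs: 76.6389 43.7775 0.0000 0.0000 0.0000
k=3: node(3,0) S=94.6158 payoff=61.6242 vs cont=60.4484 → 61.6242 [stop]  node(3,1) S=133.6756 payoff=22.5644 vs cont=22.6477 → 22.6477 [wait]  node(3,2) S=188.8604 payoff=0.0000 vs cont=0.0000 → 0.0000 [wait]  node(3,3) S=266.8269 payoff=0.0000 vs cont=0.0000 → 0.0000 [wait]
k=2: node(2,0) S=112.4625 payoff=43.7775 vs cont=42.6413 → 43.7775 [stop]  node(2,1) S=158.8900 payoff=0.0000 vs cont=11.7165 → 11.7165 [wait]  node(2,2) S=224.4839 payoff=0.0000 vs cont=0.0000 → 0.0000 [wait]
k=1: node(1,0) S=133.6756 payoff=22.5644 vs cont=28.2146 → 28.2146 [wait]  node(1,1) S=188.8604 payoff=0.0000 vs cont=6.0614 → 6.0614 [wait]
k=0: node(0,0) S=158.8900 payoff=0.0000 vs cont=17.4765 → 17.4765 [wait]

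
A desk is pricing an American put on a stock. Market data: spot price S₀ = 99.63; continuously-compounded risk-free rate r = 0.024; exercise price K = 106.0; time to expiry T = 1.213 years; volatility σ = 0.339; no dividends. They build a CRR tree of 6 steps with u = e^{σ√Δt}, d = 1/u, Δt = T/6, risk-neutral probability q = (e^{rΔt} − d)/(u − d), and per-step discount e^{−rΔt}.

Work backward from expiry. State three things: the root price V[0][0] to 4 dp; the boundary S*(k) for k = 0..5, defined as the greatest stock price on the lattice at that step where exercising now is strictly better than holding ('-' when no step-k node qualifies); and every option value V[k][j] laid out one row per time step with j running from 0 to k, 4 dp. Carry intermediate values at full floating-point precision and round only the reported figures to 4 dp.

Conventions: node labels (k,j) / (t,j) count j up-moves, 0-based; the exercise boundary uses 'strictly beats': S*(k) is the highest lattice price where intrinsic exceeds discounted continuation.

price = 17.3930
boundary = - - - 63.0665 73.4507 85.5447
tree:
17.3930
24.4371 9.8732
33.1113 15.2078 4.1447
42.9335 22.7160 7.1586 0.8937
51.8496 32.5493 12.2029 1.7199 0.0000
59.5052 42.9335 20.4553 3.3099 0.0000 0.0000
66.0784 51.8496 32.5493 6.3700 0.0000 0.0000 0.0000

Δt=0.20217, u=1.16465, d=0.85862, q=0.47786, disc=e^(-rΔt)=0.99516
k=6 terminal: V=max(K-S,0) → 66.0784 51.8496 32.5493 6.3700 0.0000 0.0000 0.0000
k=5: j=0 S=46.4948 intr=59.5052 cont=58.9921 V=59.5052[EX]; j=1 S=63.0665 intr=42.9335 cont=42.4204 V=42.9335[EX]; j=2 S=85.5447 intr=20.4553 cont=19.9422 V=20.4553[EX]; j=3 S=116.0345 intr=0.0000 cont=3.3099 V=3.3099[hold]; j=4 S=157.3915 intr=0.0000 cont=0.0000 V=0.0000[hold]; j=5 S=213.4890 intr=0.0000 cont=0.0000 V=0.0000[hold]  S*(5)=85.5447
k=4: j=0 S=54.1504 intr=51.8496 cont=51.3365 V=51.8496[EX]; j=1 S=73.4507 intr=32.5493 cont=32.0362 V=32.5493[EX]; j=2 S=99.6300 intr=6.3700 cont=12.2029 V=12.2029[hold]; j=3 S=135.1401 intr=0.0000 cont=1.7199 V=1.7199[hold]; j=4 S=183.3067 intr=0.0000 cont=0.0000 V=0.0000[hold]  S*(4)=73.4507
k=3: j=0 S=63.0665 intr=42.9335 cont=42.4204 V=42.9335[EX]; j=1 S=85.5447 intr=20.4553 cont=22.7160 V=22.7160[hold]; j=2 S=116.0345 intr=0.0000 cont=7.1586 V=7.1586[hold]; j=3 S=157.3915 intr=0.0000 cont=0.8937 V=0.8937[hold]  S*(3)=63.0665
k=2: j=0 S=73.4507 intr=32.5493 cont=33.1113 V=33.1113[hold]; j=1 S=99.6300 intr=6.3700 cont=15.2078 V=15.2078[hold]; j=2 S=135.1401 intr=0.0000 cont=4.1447 V=4.1447[hold]  S*(2)=-
k=1: j=0 S=85.5447 intr=20.4553 cont=24.4371 V=24.4371[hold]; j=1 S=116.0345 intr=0.0000 cont=9.8732 V=9.8732[hold]  S*(1)=-
k=0: j=0 S=99.6300 intr=6.3700 cont=17.3930 V=17.3930[hold]  S*(0)=-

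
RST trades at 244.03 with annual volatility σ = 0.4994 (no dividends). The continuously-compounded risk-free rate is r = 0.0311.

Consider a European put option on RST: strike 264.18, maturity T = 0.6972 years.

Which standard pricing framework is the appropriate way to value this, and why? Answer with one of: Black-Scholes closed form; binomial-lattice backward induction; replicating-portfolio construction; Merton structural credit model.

framework: Black-Scholes closed form

Key observation: everything needed for the exact continuous-time valuation of the European put on RST (strike 264.18) is given, and no feature rules the closed form out.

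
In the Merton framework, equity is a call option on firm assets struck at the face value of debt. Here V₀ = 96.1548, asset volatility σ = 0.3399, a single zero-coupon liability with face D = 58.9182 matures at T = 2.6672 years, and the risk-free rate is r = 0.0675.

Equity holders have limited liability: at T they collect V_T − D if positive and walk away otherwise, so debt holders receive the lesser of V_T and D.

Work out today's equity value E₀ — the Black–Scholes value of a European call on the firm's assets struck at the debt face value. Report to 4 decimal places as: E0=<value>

E0=49.0028

With assets at 96.1548 and a single debt payment of 58.9182 at 2.6672 years:
d₁ = [ln(V₀/D) + (r + σ²/2)T] / (σ√T)
   = [ln(96.1548/58.9182) + (0.0675 + 0.5·0.3399²)·2.6672] / (0.3399·√2.6672)
   = [0.489809 + 0.334109] / 0.555110 = 1.484245
d₂ = d₁ − σ√T = 1.484245 − 0.555110 = 0.929135
N(d₁) = 0.931128,  N(d₂) = 0.823590,  e^(−rT) = 0.835240
E₀ = V₀·N(d₁) − D·e^(−rT)·N(d₂)
   = 96.1548·0.931128 − 58.9182·0.835240·0.823590 = 49.002846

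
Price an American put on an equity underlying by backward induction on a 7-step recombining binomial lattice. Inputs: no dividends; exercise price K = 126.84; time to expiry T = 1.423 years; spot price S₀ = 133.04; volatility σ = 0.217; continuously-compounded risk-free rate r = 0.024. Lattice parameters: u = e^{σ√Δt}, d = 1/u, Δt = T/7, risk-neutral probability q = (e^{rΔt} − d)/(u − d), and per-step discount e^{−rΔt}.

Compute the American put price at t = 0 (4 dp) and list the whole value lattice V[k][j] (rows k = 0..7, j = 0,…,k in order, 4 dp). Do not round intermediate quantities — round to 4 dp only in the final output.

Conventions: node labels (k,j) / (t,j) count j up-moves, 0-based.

Δt=0.20329  u=1.10279  d=0.90679  q=0.50051  discount=0.99513
step 7 (expiry): payoffs max(K−S,0) = 59.7674 45.2707 27.6406 6.2000 0.0000 0.0000 0.0000 0.0000
k=6: (k=6,j=0): S=73.9666, K−S=52.8734, hold=52.2560 ⇒ V=52.8734 exercise | (k=6,j=1): S=89.9535, K−S=36.8865, hold=36.2692 ⇒ V=36.8865 exercise | (k=6,j=2): S=109.3957, K−S=17.4443, hold=16.8270 ⇒ V=17.4443 exercise | (k=6,j=3): S=133.0400, K−S=0.0000, hold=3.0818 ⇒ V=3.0818 continue | (k=6,j=4): S=161.7947, K−S=0.0000, hold=0.0000 ⇒ V=0.0000 continue | (k=6,j=5): S=196.7644, K−S=0.0000, hold=0.0000 ⇒ V=0.0000 continue | (k=6,j=6): S=239.2922, K−S=0.0000, hold=0.0000 ⇒ V=0.0000 continue
k=5: (k=5,j=0): S=81.5693, K−S=45.2707, hold=44.6533 ⇒ V=45.2707 exercise | (k=5,j=1): S=99.1994, K−S=27.6406, hold=27.0233 ⇒ V=27.6406 exercise | (k=5,j=2): S=120.6400, K−S=6.2000, hold=10.2058 ⇒ V=10.2058 continue | (k=5,j=3): S=146.7146, K−S=0.0000, hold=1.5318 ⇒ V=1.5318 continue | (k=5,j=4): S=178.4249, K−S=0.0000, hold=0.0000 ⇒ V=0.0000 continue | (k=5,j=5): S=216.9889, K−S=0.0000, hold=0.0000 ⇒ V=0.0000 continue
k=4: (k=4,j=0): S=89.9535, K−S=36.8865, hold=36.2692 ⇒ V=36.8865 exercise | (k=4,j=1): S=109.3957, K−S=17.4443, hold=18.8222 ⇒ V=18.8222 continue | (k=4,j=2): S=133.0400, K−S=0.0000, hold=5.8358 ⇒ V=5.8358 continue | (k=4,j=3): S=161.7947, K−S=0.0000, hold=0.7614 ⇒ V=0.7614 continue | (k=4,j=4): S=196.7644, K−S=0.0000, hold=0.0000 ⇒ V=0.0000 continue
k=3: (k=3,j=0): S=99.1994, K−S=27.6406, hold=27.7095 ⇒ V=27.7095 continue | (k=3,j=1): S=120.6400, K−S=6.2000, hold=12.2623 ⇒ V=12.2623 continue | (k=3,j=2): S=146.7146, K−S=0.0000, hold=3.2799 ⇒ V=3.2799 continue | (k=3,j=3): S=178.4249, K−S=0.0000, hold=0.3785 ⇒ V=0.3785 continue
k=2: (k=2,j=0): S=109.3957, K−S=17.4443, hold=19.8808 ⇒ V=19.8808 continue | (k=2,j=1): S=133.0400, K−S=0.0000, hold=7.7287 ⇒ V=7.7287 continue | (k=2,j=2): S=161.7947, K−S=0.0000, hold=1.8188 ⇒ V=1.8188 continue
k=1: (k=1,j=0): S=120.6400, K−S=6.2000, hold=13.7313 ⇒ V=13.7313 continue | (k=1,j=1): S=146.7146, K−S=0.0000, hold=4.7475 ⇒ V=4.7475 continue
k=0: (k=0,j=0): S=133.0400, K−S=0.0000, hold=9.1899 ⇒ V=9.1899 continue

price = 9.1899
tree:
9.1899
13.7313 4.7475
19.8808 7.7287 1.8188
27.7095 12.2623 3.2799 0.3785
36.8865 18.8222 5.8358 0.7614 0.0000
45.2707 27.6406 10.2058 1.5318 0.0000 0.0000
52.8734 36.8865 17.4443 3.0818 0.0000 0.0000 0.0000
59.7674 45.2707 27.6406 6.2000 0.0000 0.0000 0.0000 0.0000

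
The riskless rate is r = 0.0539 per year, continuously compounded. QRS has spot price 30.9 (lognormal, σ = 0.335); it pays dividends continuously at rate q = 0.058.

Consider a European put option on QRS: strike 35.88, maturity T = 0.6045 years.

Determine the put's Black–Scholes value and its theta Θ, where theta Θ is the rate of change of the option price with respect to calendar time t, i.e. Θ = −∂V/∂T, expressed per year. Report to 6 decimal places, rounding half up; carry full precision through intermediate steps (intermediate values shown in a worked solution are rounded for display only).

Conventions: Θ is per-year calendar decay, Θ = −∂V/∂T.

price = 6.341024
Θ = -2.054964

σ√T = 0.335·√0.6045 = 0.260461
d₁ = (ln(S/K) + (r−q+σ²/2)T) / (σ√T) = (ln(30.9/35.88) + (0.0539−0.058+0.335²/2)·0.6045) / 0.260461 = (-0.149424 + 0.031442) / 0.260461 = -0.452975
d₂ = d₁ − σ√T = -0.452975 − 0.260461 = -0.713436
e^{−rT} = 0.967943
e^{−qT} = 0.965547
N(−d₁) = 0.674716,  N(−d₂) = 0.762212
Put price V = K·e^{−rT}·N(−d₂) − S·e^{−qT}·N(−d₁) = 26.471452 − 20.130428 = 6.341024
φ(d₁) = (1/√(2π))·e^{−d₁²/2} = 0.360043
Θ = −S·e^{−qT}·φ(d₁)·σ/(2√T) − q·S·e^{−qT}·N(−d₁) + r·K·e^{−rT}·N(−d₂) = −2.314210 − 1.167565 + 1.426811 = -2.054964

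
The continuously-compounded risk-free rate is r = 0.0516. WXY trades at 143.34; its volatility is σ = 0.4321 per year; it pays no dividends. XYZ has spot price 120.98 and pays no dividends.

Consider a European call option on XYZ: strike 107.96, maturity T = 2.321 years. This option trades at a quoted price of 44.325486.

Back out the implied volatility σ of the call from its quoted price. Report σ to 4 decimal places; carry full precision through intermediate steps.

At σ = 0.4681 the Black–Scholes value reproduces the quote:
σ√T = 0.4681·√2.321 = 0.713142
d₁ = (ln(S/K) + (r+σ²/2)T) / (σ√T) = (ln(120.98/107.96) + (0.0516+0.4681²/2)·2.321) / 0.713142 = (0.113864 + 0.374050) / 0.713142 = 0.684175
d₂ = d₁ − σ√T = 0.684175 − 0.713142 = -0.028967
e^{−rT} = 0.887130
N(d₁) = 0.753068,  N(d₂) = 0.488445
V = S·N(d₁) − K·e^{−rT}·N(d₂) = 91.106121 − 46.780635 = 44.325486 (the quoted price), and the Black–Scholes price is strictly increasing in σ, so σ is unique

sigma = 0.4681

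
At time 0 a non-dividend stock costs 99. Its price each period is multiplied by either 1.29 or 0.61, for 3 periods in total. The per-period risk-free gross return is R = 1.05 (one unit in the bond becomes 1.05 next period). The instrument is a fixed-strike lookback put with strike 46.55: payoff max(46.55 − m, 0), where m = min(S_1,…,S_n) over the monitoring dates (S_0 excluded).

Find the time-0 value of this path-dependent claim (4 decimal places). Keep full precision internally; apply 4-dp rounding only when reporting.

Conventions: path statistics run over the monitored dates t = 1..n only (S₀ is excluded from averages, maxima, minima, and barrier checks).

price = 1.5907

Risk-neutral up-probability p* = (R−d)/(u−d) = (1.05−0.61)/(1.29−0.61) = 0.6471; the claim prices as the p*-weighted sum of path payoffs discounted by R^3.
Enumerate all 2^3 = 8 price paths (U = up ×1.29, D = down ×0.61); each path with k up-moves has probability p*^k·(1−p*)^(3−k).
DDD: m=22.4711, payoff=24.0789, prob=0.043965
UDD: m=47.5209, payoff=0.0000, prob=0.080602
DUD: m=47.5209, payoff=0.0000, prob=0.080602
UUD: m=100.4950, payoff=0.0000, prob=0.147771
DDU: m=36.8379, payoff=9.7121, prob=0.080602
UDU: m=77.9031, payoff=0.0000, prob=0.147771
DUU: m=60.3900, payoff=0.0000, prob=0.147771
UUU: m=127.7100, payoff=0.0000, prob=0.270914
Price = Σ prob·payoff / R^3 = 1.841447 / 1.157625 = 1.5907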